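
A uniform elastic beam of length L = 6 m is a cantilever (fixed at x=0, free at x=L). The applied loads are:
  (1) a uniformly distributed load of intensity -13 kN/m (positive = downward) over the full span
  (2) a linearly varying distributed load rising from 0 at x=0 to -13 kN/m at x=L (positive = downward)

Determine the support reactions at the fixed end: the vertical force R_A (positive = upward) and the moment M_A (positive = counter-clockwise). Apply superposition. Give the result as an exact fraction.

Load 1 — uniform load w=-13 kN/m over full span:
  R_A = wL = (-13)·6 = -78 kN
  M_A = wL²/2 = (-13)·6²/2 = -234 kN·m
Load 2 — triangular load w₀=-13 kN/m (0→w₀ over full span):
  R_A = w₀L/2 = (-13)·6/2 = -39 kN
  M_A = w₀L²/3 = (-13)·6²/3 = -156 kN·m
Superposition: R_A = -117 kN, M_A = -390 kN·m

R_A = -117 kN, M_A = -390 kN·m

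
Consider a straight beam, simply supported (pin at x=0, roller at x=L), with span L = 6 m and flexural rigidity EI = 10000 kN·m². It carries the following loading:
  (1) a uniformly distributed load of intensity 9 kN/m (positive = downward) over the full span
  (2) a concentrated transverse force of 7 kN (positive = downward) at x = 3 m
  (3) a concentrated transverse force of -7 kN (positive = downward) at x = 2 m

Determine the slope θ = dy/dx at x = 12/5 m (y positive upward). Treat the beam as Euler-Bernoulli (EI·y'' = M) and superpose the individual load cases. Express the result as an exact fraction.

θ(12/5) = -121367/45000000 rad

Load 1 — uniform load w=9 kN/m over full span:
  θ_1 = -w(L³-6Lx²+4x³)/(24EI) = -9·(6³-6·6·(12/5)²+4·(12/5)³)/(24·10000) = -2997/1250000 rad
Load 2 — point force P=7 kN at a=3 m (b=L-a=3):
  θ_2 = -Pb(L²-b²-3x²)/(6LEI)  [x≤a] = -7·3·(6²-3²-3·(12/5)²)/(6·6·10000) = -567/1000000 rad
Load 3 — point force P=-7 kN at a=2 m (b=L-a=4):
  θ_3 = -Pa(2L²-6Lx+3x²+a²)/(6LEI)  [x>a] = -(-7)·2·(2·6²-6·6·(12/5)+3·(12/5)²+2²)/(6·6·10000) = 301/1125000 rad
Superposition: θ = Σ θ_i = -121367/45000000 rad ≈ -0.002697 rad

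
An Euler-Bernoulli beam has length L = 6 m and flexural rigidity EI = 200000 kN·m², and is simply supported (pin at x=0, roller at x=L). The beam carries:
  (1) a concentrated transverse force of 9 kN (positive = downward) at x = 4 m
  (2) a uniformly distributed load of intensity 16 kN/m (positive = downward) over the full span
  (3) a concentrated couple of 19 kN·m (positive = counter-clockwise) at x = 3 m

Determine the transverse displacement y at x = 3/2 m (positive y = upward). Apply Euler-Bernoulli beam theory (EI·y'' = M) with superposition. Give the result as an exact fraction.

y(3/2) = -7041/6400000 m

Load 1 — point force P=9 kN at a=4 m (b=L-a=2):
  y_1 = -Pbx(L²-b²-x²)/(6LEI)  [x≤a] = -9·2·(3/2)·(6²-2²-(3/2)²)/(6·6·200000) = -357/3200000 m
Load 2 — uniform load w=16 kN/m over full span:
  y_2 = -wx(L³-2Lx²+x³)/(24EI) = -16·(3/2)·(6³-2·6·(3/2)²+(3/2)³)/(24·200000) = -1539/1600000 m
Load 3 — applied couple M₀=19 kN·m at a=3 m (b=L-a=3):
  y_3 = (M₀x³/(6L)+C₁x)/EI  [x≤a] with C₁=M₀(3b²-L²)/(6L)=-19/4 = (19·(3/2)³/(6·6)+(-19/4)·(3/2))/200000 = -171/6400000 m
Superposition: y = Σ y_i = -7041/6400000 m ≈ -0.001100 m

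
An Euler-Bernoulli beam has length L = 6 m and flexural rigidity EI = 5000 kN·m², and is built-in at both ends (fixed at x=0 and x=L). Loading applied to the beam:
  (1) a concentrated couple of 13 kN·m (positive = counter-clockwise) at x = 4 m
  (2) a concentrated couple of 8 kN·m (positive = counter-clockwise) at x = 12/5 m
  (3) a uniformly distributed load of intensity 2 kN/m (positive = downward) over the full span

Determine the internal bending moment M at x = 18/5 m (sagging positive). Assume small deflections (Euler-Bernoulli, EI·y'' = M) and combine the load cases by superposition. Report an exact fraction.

Load 1 — applied couple M₀=13 kN·m at a=4 m (b=L-a=2):
  M_1 = R_Ax - M_A  [x≤a] with R_A=26/9, M_A=13/3 = (26/9)·(18/5) - (13/3) = 91/15 kN·m
Load 2 — applied couple M₀=8 kN·m at a=12/5 m (b=L-a=18/5):
  M_2 = R_Ax - M_A - M₀  [x>a] with R_A=48/25, M_A=24/25 = (48/25)·(18/5) - (24/25) - 8 = -256/125 kN·m
Load 3 — uniform load w=2 kN/m over full span:
  M_3 = wLx/2 - wL²/12 - wx²/2 = 2·6·(18/5)/2 - 2·6²/12 - 2·(18/5)²/2 = 66/25 kN·m
Superposition: M = Σ M_i = 2497/375 kN·m ≈ 6.658667 kN·m

M(18/5) = 2497/375 kN·m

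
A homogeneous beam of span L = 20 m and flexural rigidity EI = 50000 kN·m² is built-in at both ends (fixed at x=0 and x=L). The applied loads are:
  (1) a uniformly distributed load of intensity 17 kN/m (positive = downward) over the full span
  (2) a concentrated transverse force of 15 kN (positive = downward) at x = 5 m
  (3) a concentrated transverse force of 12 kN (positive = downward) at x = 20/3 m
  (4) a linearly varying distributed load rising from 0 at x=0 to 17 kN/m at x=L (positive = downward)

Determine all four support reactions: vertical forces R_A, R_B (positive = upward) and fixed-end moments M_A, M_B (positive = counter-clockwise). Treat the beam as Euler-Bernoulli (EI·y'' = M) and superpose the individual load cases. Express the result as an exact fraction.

R_A = 69853/288 kN, M_A = 125435/144 kN·m, R_B = 84803/288 kN, M_B = -135145/144 kN·m

Load 1 — uniform load w=17 kN/m over full span:
  R_A = wL/2 = 17·20/2 = 170 kN
  M_A = wL²/12 = 17·20²/12 = 1700/3 kN·m
  R_B = wL/2 = 17·20/2 = 170 kN
  M_B = -wL²/12 = -17·20²/12 = -1700/3 kN·m
Load 2 — point force P=15 kN at a=5 m (b=L-a=15):
  R_A = Pb²(3a+b)/L³ = 15·15²·(3·5+15)/20³ = 405/32 kN
  M_A = Pab²/L² = 15·5·15²/20² = 675/16 kN·m
  R_B = Pa²(a+3b)/L³ = 15·5²·(5+3·15)/20³ = 75/32 kN
  M_B = -Pa²b/L² = -15·5²·15/20² = -225/16 kN·m
Load 3 — point force P=12 kN at a=20/3 m (b=L-a=40/3):
  R_A = Pb²(3a+b)/L³ = 12·(40/3)²·(3·(20/3)+(40/3))/20³ = 80/9 kN
  M_A = Pab²/L² = 12·(20/3)·(40/3)²/20² = 320/9 kN·m
  R_B = Pa²(a+3b)/L³ = 12·(20/3)²·((20/3)+3·(40/3))/20³ = 28/9 kN
  M_B = -Pa²b/L² = -12·(20/3)²·(40/3)/20² = -160/9 kN·m
Load 4 — triangular load w₀=17 kN/m (0→w₀ over full span):
  R_A = 3w₀L/20 = 3·17·20/20 = 51 kN
  M_A = w₀L²/30 = 17·20²/30 = 680/3 kN·m
  R_B = 7w₀L/20 = 7·17·20/20 = 119 kN
  M_B = -w₀L²/20 = -17·20²/20 = -340 kN·m
Superposition: R_A = 69853/288 kN, M_A = 125435/144 kN·m, R_B = 84803/288 kN, M_B = -135145/144 kN·m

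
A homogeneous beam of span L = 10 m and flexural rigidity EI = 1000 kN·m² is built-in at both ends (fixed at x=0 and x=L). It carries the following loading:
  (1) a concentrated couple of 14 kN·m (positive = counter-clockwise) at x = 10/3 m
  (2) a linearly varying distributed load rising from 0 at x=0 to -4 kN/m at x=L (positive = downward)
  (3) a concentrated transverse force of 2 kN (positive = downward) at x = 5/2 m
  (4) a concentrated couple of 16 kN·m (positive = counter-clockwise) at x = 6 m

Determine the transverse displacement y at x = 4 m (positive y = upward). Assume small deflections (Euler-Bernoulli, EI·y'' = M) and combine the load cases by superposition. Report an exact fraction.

Load 1 — applied couple M₀=14 kN·m at a=10/3 m (b=L-a=20/3):
  y_1 = (R_Ax³/6 - M_Ax²/2 - M₀(x-a)²/2)/EI  [x>a] with R_A=28/15, M_A=0 = ((28/15)·4³/6 - 0·4²/2 - 14·(4-(10/3))²/2)/1000 = 21/1250 m
Load 2 — triangular load w₀=-4 kN/m (0→w₀ over full span):
  y_2 = -w₀x²(L-x)²(x+2L)/(120LEI) = -(-4)·4²·(10-4)²·(4+2·10)/(120·10·1000) = 144/3125 m
Load 3 — point force P=2 kN at a=5/2 m (b=L-a=15/2):
  y_3 = -Pa²(L-x)²(3bL-(3b+a)(L-x))/(6L³EI)  [x>a] = -2·(5/2)²·(10-4)²·(3·(15/2)·10-(3·(15/2)+(5/2))·(10-4))/(6·10³·1000) = -9/1600 m
Load 4 — applied couple M₀=16 kN·m at a=6 m (b=L-a=4):
  y_4 = (R_Ax³/6 - M_Ax²/2)/EI  [x≤a] with R_A=288/125, M_A=128/25 = ((288/125)·4³/6 - (128/25)·4²/2)/1000 = -256/15625 m
Superposition: y = Σ y_i = 40871/1000000 m ≈ 0.040871 m

y(4) = 40871/1000000 m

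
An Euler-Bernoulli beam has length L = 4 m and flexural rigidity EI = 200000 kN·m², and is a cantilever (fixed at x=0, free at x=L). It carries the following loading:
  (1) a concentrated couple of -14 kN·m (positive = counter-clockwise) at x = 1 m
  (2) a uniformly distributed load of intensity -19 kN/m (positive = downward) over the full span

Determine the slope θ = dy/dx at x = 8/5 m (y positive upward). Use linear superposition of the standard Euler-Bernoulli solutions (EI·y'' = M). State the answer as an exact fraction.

Load 1 — applied couple M₀=-14 kN·m at a=1 m (b=L-a=3):
  θ_1 = M₀a/EI  [x>a] = (-14)·1/200000 = -7/100000 rad
Load 2 — uniform load w=-19 kN/m over full span:
  θ_2 = -wx(x²-3Lx+3L²)/(6EI) = -(-19)·(8/5)·((8/5)²-3·4·(8/5)+3·4²)/(6·200000) = 931/1171875 rad
Superposition: θ = Σ θ_i = 27167/37500000 rad ≈ 0.000724 rad

θ(8/5) = 27167/37500000 rad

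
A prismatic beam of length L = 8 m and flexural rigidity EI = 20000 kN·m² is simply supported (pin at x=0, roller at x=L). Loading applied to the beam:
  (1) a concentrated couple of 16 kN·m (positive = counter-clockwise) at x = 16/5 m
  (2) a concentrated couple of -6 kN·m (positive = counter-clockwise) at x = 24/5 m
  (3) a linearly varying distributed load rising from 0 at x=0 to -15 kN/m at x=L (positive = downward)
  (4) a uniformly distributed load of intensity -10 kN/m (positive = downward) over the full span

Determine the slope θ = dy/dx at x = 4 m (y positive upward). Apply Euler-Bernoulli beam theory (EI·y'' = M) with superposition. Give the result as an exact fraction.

Load 1 — applied couple M₀=16 kN·m at a=16/5 m (b=L-a=24/5):
  θ_1 = (M₀x²/(2L)-M₀(x-a)+C₁)/EI  [x>a] with C₁=M₀(3b²-L²)/(6L)=128/75 = (16·4²/(2·8)-16·(4-(16/5))+(128/75))/20000 = 23/93750 rad
Load 2 — applied couple M₀=-6 kN·m at a=24/5 m (b=L-a=16/5):
  θ_2 = (M₀x²/(2L)+C₁)/EI  [x≤a] with C₁=M₀(3b²-L²)/(6L)=104/25 = ((-6)·4²/(2·8)+(104/25))/20000 = -23/250000 rad
Load 3 — triangular load w₀=-15 kN/m (0→w₀ over full span):
  θ_3 = -w₀(7L⁴-30L²x²+15x⁴)/(360LEI) = -(-15)·(7·8⁴-30·8²·4²+15·4⁴)/(360·8·20000) = 7/15000 rad
Load 4 — uniform load w=-10 kN/m over full span:
  θ_4 = -w(L³-6Lx²+4x³)/(24EI) = -(-10)·(8³-6·8·4²+4·4³)/(24·20000) = 0 rad
Superposition: θ = Σ θ_i = 31/50000 rad ≈ 0.000620 rad

θ(4) = 31/50000 rad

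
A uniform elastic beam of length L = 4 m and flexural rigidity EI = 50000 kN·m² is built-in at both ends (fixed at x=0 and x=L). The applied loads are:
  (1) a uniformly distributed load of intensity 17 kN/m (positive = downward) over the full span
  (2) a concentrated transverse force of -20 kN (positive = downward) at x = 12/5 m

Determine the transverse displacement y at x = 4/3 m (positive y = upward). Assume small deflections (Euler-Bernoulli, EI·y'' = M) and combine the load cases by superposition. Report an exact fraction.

Load 1 — uniform load w=17 kN/m over full span:
  y_1 = -wx²(L-x)²/(24EI) = -17·(4/3)²·(4-(4/3))²/(24·50000) = -136/759375 m
Load 2 — point force P=-20 kN at a=12/5 m (b=L-a=8/5):
  y_2 = -Pb²x²(3aL-(3a+b)x)/(6L³EI)  [x≤a] = -(-20)·(8/5)²·(4/3)²·(3·(12/5)·4-(3·(12/5)+(8/5))·(4/3))/(6·4³·50000) = 512/6328125 m
Superposition: y = Σ y_i = -1864/18984375 m ≈ -0.000098 m

y(4/3) = -1864/18984375 m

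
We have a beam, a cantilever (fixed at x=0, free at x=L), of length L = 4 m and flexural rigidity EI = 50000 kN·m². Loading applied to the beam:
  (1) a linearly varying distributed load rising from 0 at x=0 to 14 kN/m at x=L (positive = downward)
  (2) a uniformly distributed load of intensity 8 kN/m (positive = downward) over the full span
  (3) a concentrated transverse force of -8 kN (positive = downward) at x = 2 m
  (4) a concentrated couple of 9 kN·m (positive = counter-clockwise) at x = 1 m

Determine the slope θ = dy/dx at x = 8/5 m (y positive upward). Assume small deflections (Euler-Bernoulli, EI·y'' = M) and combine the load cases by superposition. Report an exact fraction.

Load 1 — triangular load w₀=14 kN/m (0→w₀ over full span):
  θ_1 = (w₀Lx²/4-w₀L²x/3-w₀x⁴/(24L))/EI = (14·4·(8/5)²/4-14·4²·(8/5)/3-14·(8/5)⁴/(24·4))/50000 = -3304/1953125 rad
Load 2 — uniform load w=8 kN/m over full span:
  θ_2 = -wx(x²-3Lx+3L²)/(6EI) = -8·(8/5)·((8/5)²-3·4·(8/5)+3·4²)/(6·50000) = -1568/1171875 rad
Load 3 — point force P=-8 kN at a=2 m (b=L-a=2):
  θ_3 = -Px(2a-x)/(2EI)  [x≤a] = -(-8)·(8/5)·(2·2-(8/5))/(2·50000) = 24/78125 rad
Load 4 — applied couple M₀=9 kN·m at a=1 m (b=L-a=3):
  θ_4 = M₀a/EI  [x>a] = 9·1/50000 = 9/50000 rad
Superposition: θ = Σ θ_i = -238357/93750000 rad ≈ -0.002542 rad

θ(8/5) = -238357/93750000 rad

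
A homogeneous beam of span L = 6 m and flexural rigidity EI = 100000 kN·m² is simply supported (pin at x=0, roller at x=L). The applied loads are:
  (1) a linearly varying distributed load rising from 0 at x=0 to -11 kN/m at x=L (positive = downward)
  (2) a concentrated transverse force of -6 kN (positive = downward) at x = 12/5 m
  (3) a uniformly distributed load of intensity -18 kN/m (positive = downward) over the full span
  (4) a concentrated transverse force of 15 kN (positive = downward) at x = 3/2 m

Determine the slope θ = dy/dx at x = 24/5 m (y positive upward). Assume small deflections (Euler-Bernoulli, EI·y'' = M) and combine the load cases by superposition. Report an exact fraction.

Load 1 — triangular load w₀=-11 kN/m (0→w₀ over full span):
  θ_1 = -w₀(7L⁴-30L²x²+15x⁴)/(360LEI) = -(-11)·(7·6⁴-30·6²·(24/5)²+15·(24/5)⁴)/(360·6·100000) = -24981/62500000 rad
Load 2 — point force P=-6 kN at a=12/5 m (b=L-a=18/5):
  θ_2 = -Pa(2L²-6Lx+3x²+a²)/(6LEI)  [x>a] = -(-6)·(12/5)·(2·6²-6·6·(24/5)+3·(24/5)²+(12/5)²)/(6·6·100000) = -81/781250 rad
Load 3 — uniform load w=-18 kN/m over full span:
  θ_3 = -w(L³-6Lx²+4x³)/(24EI) = -(-18)·(6³-6·6·(24/5)²+4·(24/5)³)/(24·100000) = -8019/6250000 rad
Load 4 — point force P=15 kN at a=3/2 m (b=L-a=9/2):
  θ_4 = -Pa(2L²-6Lx+3x²+a²)/(6LEI)  [x>a] = -15·(3/2)·(2·6²-6·6·(24/5)+3·(24/5)²+(3/2)²)/(6·6·100000) = 2943/16000000 rad
Superposition: θ = Σ θ_i = -3204957/2000000000 rad ≈ -0.001602 rad

θ(24/5) = -3204957/2000000000 rad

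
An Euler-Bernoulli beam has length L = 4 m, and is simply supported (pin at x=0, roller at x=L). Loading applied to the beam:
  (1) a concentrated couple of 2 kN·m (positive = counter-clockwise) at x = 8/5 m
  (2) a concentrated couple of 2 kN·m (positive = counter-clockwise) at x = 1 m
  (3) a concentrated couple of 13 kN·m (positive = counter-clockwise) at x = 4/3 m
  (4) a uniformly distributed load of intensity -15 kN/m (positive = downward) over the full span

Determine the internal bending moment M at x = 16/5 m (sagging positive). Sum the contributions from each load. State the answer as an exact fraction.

Load 1 — applied couple M₀=2 kN·m at a=8/5 m (b=L-a=12/5):
  M_1 = M₀x/L - M₀  [x>a] = 2·(16/5)/4 - 2 = -2/5 kN·m
Load 2 — applied couple M₀=2 kN·m at a=1 m (b=L-a=3):
  M_2 = M₀x/L - M₀  [x>a] = 2·(16/5)/4 - 2 = -2/5 kN·m
Load 3 — applied couple M₀=13 kN·m at a=4/3 m (b=L-a=8/3):
  M_3 = M₀x/L - M₀  [x>a] = 13·(16/5)/4 - 13 = -13/5 kN·m
Load 4 — uniform load w=-15 kN/m over full span:
  M_4 = wx(L-x)/2 = (-15)·(16/5)·(4-(16/5))/2 = -96/5 kN·m
Superposition: M = Σ M_i = -113/5 kN·m ≈ -22.600000 kN·m

M(16/5) = -113/5 kN·m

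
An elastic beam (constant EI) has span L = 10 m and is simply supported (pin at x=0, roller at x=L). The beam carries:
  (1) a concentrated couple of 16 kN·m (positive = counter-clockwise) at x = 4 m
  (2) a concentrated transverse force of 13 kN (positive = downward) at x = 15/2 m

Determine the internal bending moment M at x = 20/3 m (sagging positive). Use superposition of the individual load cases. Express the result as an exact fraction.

M(20/3) = 49/3 kN·m

Load 1 — applied couple M₀=16 kN·m at a=4 m (b=L-a=6):
  M_1 = M₀x/L - M₀  [x>a] = 16·(20/3)/10 - 16 = -16/3 kN·m
Load 2 — point force P=13 kN at a=15/2 m (b=L-a=5/2):
  M_2 = Pbx/L  [x≤a] = 13·(5/2)·(20/3)/10 = 65/3 kN·m
Superposition: M = Σ M_i = 49/3 kN·m ≈ 16.333333 kN·m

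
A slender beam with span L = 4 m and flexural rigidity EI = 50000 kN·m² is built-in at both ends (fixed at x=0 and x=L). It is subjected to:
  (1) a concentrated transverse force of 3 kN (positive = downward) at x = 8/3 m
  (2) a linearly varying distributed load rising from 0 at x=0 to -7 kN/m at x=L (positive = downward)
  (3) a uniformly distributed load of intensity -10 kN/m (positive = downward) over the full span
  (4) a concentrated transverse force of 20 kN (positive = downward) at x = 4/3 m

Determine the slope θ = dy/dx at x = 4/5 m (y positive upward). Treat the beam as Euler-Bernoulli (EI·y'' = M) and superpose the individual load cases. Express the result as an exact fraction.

Load 1 — point force P=3 kN at a=8/3 m (b=L-a=4/3):
  θ_1 = -Pb²x(2aL-(3a+b)x)/(2L³EI)  [x≤a] = -3·(4/3)²·(4/5)·(2·(8/3)·4-(3·(8/3)+(4/3))·(4/5))/(2·4³·50000) = -13/1406250 rad
Load 2 — triangular load w₀=-7 kN/m (0→w₀ over full span):
  θ_2 = -w₀(2x(L-x)(L-2x)(x+2L)+x²(L-x)²)/(120LEI) = -(-7)·(2·(4/5)·(4-(4/5))·(4-2·(4/5))·((4/5)+2·4)+(4/5)²·(4-(4/5))²)/(120·4·50000) = 196/5859375 rad
Load 3 — uniform load w=-10 kN/m over full span:
  θ_3 = -wx(L-x)(L-2x)/(12EI) = -(-10)·(4/5)·(4-(4/5))·(4-2·(4/5))/(12·50000) = 8/78125 rad
Load 4 — point force P=20 kN at a=4/3 m (b=L-a=8/3):
  θ_4 = -Pb²x(2aL-(3a+b)x)/(2L³EI)  [x≤a] = -20·(8/3)²·(4/5)·(2·(4/3)·4-(3·(4/3)+(8/3))·(4/5))/(2·4³·50000) = -8/84375 rad
Superposition: θ = Σ θ_i = 3353/105468750 rad ≈ 0.000032 rad

θ(4/5) = 3353/105468750 rad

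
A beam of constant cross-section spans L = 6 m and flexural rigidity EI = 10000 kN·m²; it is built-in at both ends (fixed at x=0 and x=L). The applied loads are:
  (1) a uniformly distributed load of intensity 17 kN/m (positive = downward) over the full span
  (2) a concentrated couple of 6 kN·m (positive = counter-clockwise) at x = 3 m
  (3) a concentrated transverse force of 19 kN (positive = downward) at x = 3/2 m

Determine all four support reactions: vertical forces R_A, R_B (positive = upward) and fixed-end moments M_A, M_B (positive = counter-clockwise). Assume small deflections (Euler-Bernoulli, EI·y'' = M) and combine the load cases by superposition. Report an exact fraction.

R_A = 2193/32 kN, M_A = 2193/32 kN·m, R_B = 1679/32 kN, M_B = -1755/32 kN·m

Load 1 — uniform load w=17 kN/m over full span:
  R_A = wL/2 = 17·6/2 = 51 kN
  M_A = wL²/12 = 17·6²/12 = 51 kN·m
  R_B = wL/2 = 17·6/2 = 51 kN
  M_B = -wL²/12 = -17·6²/12 = -51 kN·m
Load 2 — applied couple M₀=6 kN·m at a=3 m (b=L-a=3):
  R_A = 6M₀ab/L³ = 6·6·3·3/6³ = 3/2 kN
  M_A = M₀b(2a-b)/L² = 6·3·(2·3-3)/6² = 3/2 kN·m
  R_B = -6M₀ab/L³ = -6·6·3·3/6³ = -3/2 kN
  M_B = M₀a(2b-a)/L² = 6·3·(2·3-3)/6² = 3/2 kN·m
Load 3 — point force P=19 kN at a=3/2 m (b=L-a=9/2):
  R_A = Pb²(3a+b)/L³ = 19·(9/2)²·(3·(3/2)+(9/2))/6³ = 513/32 kN
  M_A = Pab²/L² = 19·(3/2)·(9/2)²/6² = 513/32 kN·m
  R_B = Pa²(a+3b)/L³ = 19·(3/2)²·((3/2)+3·(9/2))/6³ = 95/32 kN
  M_B = -Pa²b/L² = -19·(3/2)²·(9/2)/6² = -171/32 kN·m
Superposition: R_A = 2193/32 kN, M_A = 2193/32 kN·m, R_B = 1679/32 kN, M_B = -1755/32 kN·m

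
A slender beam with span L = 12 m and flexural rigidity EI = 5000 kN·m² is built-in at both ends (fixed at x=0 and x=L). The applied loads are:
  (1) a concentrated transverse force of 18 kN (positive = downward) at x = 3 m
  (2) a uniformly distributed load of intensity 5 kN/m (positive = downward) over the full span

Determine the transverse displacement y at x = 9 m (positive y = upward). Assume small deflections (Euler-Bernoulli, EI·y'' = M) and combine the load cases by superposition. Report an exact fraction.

Load 1 — point force P=18 kN at a=3 m (b=L-a=9):
  y_1 = -Pa²(L-x)²(3bL-(3b+a)(L-x))/(6L³EI)  [x>a] = -18·3²·(12-9)²·(3·9·12-(3·9+3)·(12-9))/(6·12³·5000) = -1053/160000 m
Load 2 — uniform load w=5 kN/m over full span:
  y_2 = -wx²(L-x)²/(24EI) = -5·9²·(12-9)²/(24·5000) = -243/8000 m
Superposition: y = Σ y_i = -5913/160000 m ≈ -0.036956 m

y(9) = -5913/160000 m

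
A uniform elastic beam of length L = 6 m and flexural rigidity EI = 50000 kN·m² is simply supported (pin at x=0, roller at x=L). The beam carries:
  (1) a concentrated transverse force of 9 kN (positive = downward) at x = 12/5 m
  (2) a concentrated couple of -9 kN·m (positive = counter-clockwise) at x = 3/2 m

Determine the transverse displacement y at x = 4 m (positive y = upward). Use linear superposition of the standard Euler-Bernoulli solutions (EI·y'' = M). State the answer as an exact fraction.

Load 1 — point force P=9 kN at a=12/5 m (b=L-a=18/5):
  y_1 = -Pa(L-x)(2Lx-a²-x²)/(6LEI)  [x>a] = -9·(12/5)·(6-4)·(2·6·4-(12/5)²-4²)/(6·6·50000) = -246/390625 m
Load 2 — applied couple M₀=-9 kN·m at a=3/2 m (b=L-a=9/2):
  y_2 = (M₀x³/(6L)-M₀(x-a)²/2+C₁x)/EI  [x>a] with C₁=M₀(3b²-L²)/(6L)=-99/16 = ((-9)·4³/(6·6)-(-9)·(4-(3/2))²/2+(-99/16)·4)/50000 = -101/400000 m
Superposition: y = Σ y_i = -44113/50000000 m ≈ -0.000882 m

y(4) = -44113/50000000 m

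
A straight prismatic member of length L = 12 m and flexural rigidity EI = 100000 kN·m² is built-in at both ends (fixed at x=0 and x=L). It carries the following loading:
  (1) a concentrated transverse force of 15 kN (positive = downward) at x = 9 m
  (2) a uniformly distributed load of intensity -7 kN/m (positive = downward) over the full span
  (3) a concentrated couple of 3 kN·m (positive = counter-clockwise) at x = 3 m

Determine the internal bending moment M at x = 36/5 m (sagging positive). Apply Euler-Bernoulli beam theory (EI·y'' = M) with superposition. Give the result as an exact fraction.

M(36/5) = -5787/200 kN·m

Load 1 — point force P=15 kN at a=9 m (b=L-a=3):
  M_1 = Pb²(3a+b)x/L³ - Pab²/L²  [x≤a] = 15·3²·(3·9+3)·(36/5)/12³ - 15·9·3²/12² = 135/16 kN·m
Load 2 — uniform load w=-7 kN/m over full span:
  M_2 = wLx/2 - wL²/12 - wx²/2 = (-7)·12·(36/5)/2 - (-7)·12²/12 - (-7)·(36/5)²/2 = -924/25 kN·m
Load 3 — applied couple M₀=3 kN·m at a=3 m (b=L-a=9):
  M_3 = R_Ax - M_A - M₀  [x>a] with R_A=9/32, M_A=-9/16 = (9/32)·(36/5) - (-9/16) - 3 = -33/80 kN·m
Superposition: M = Σ M_i = -5787/200 kN·m ≈ -28.935000 kN·m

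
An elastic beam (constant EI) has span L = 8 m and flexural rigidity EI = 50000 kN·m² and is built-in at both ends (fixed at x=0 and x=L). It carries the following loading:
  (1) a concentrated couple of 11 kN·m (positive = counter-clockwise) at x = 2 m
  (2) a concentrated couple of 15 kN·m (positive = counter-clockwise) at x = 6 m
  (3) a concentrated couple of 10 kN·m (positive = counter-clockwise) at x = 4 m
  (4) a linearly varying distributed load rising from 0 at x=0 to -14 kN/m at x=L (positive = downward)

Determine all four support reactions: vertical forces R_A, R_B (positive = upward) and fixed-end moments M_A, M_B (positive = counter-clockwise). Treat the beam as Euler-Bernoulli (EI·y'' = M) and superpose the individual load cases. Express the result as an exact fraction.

Load 1 — applied couple M₀=11 kN·m at a=2 m (b=L-a=6):
  R_A = 6M₀ab/L³ = 6·11·2·6/8³ = 99/64 kN
  M_A = M₀b(2a-b)/L² = 11·6·(2·2-6)/8² = -33/16 kN·m
  R_B = -6M₀ab/L³ = -6·11·2·6/8³ = -99/64 kN
  M_B = M₀a(2b-a)/L² = 11·2·(2·6-2)/8² = 55/16 kN·m
Load 2 — applied couple M₀=15 kN·m at a=6 m (b=L-a=2):
  R_A = 6M₀ab/L³ = 6·15·6·2/8³ = 135/64 kN
  M_A = M₀b(2a-b)/L² = 15·2·(2·6-2)/8² = 75/16 kN·m
  R_B = -6M₀ab/L³ = -6·15·6·2/8³ = -135/64 kN
  M_B = M₀a(2b-a)/L² = 15·6·(2·2-6)/8² = -45/16 kN·m
Load 3 — applied couple M₀=10 kN·m at a=4 m (b=L-a=4):
  R_A = 6M₀ab/L³ = 6·10·4·4/8³ = 15/8 kN
  M_A = M₀b(2a-b)/L² = 10·4·(2·4-4)/8² = 5/2 kN·m
  R_B = -6M₀ab/L³ = -6·10·4·4/8³ = -15/8 kN
  M_B = M₀a(2b-a)/L² = 10·4·(2·4-4)/8² = 5/2 kN·m
Load 4 — triangular load w₀=-14 kN/m (0→w₀ over full span):
  R_A = 3w₀L/20 = 3·(-14)·8/20 = -84/5 kN
  M_A = w₀L²/30 = (-14)·8²/30 = -448/15 kN·m
  R_B = 7w₀L/20 = 7·(-14)·8/20 = -196/5 kN
  M_B = -w₀L²/20 = -(-14)·8²/20 = 224/5 kN·m
Superposition: R_A = -1803/160 kN, M_A = -2969/120 kN·m, R_B = -7157/160 kN, M_B = 1917/40 kN·m

R_A = -1803/160 kN, M_A = -2969/120 kN·m, R_B = -7157/160 kN, M_B = 1917/40 kN·m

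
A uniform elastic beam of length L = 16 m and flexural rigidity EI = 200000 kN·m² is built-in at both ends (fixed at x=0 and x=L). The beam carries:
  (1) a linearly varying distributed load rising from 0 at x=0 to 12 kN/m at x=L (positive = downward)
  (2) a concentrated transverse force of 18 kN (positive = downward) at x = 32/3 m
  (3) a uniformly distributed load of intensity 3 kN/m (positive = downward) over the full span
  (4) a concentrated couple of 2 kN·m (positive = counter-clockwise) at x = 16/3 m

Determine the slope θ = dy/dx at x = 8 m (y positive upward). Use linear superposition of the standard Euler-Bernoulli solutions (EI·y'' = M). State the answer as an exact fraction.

Load 1 — triangular load w₀=12 kN/m (0→w₀ over full span):
  θ_1 = -w₀(2x(L-x)(L-2x)(x+2L)+x²(L-x)²)/(120LEI) = -12·(2·8·(16-8)·(16-2·8)·(8+2·16)+8²·(16-8)²)/(120·16·200000) = -2/15625 rad
Load 2 — point force P=18 kN at a=32/3 m (b=L-a=16/3):
  θ_2 = -Pb²x(2aL-(3a+b)x)/(2L³EI)  [x≤a] = -18·(16/3)²·8·(2·(32/3)·16-(3·(32/3)+(16/3))·8)/(2·16³·200000) = -1/9375 rad
Load 3 — uniform load w=3 kN/m over full span:
  θ_3 = -wx(L-x)(L-2x)/(12EI) = -3·8·(16-8)·(16-2·8)/(12·200000) = 0 rad
Load 4 — applied couple M₀=2 kN·m at a=16/3 m (b=L-a=32/3):
  θ_4 = (R_Ax²/2 - M_Ax - M₀(x-a))/EI  [x>a] with R_A=1/6, M_A=0 = ((1/6)·8²/2 - 0·8 - 2·(8-(16/3)))/200000 = 0 rad
Superposition: θ = Σ θ_i = -11/46875 rad ≈ -0.000235 rad

θ(8) = -11/46875 rad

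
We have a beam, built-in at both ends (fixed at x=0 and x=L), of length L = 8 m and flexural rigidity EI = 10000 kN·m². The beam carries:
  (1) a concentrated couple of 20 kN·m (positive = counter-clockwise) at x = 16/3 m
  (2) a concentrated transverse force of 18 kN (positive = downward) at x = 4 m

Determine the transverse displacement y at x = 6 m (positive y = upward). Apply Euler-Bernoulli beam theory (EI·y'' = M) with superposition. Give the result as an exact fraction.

Load 1 — applied couple M₀=20 kN·m at a=16/3 m (b=L-a=8/3):
  y_1 = (R_Ax³/6 - M_Ax²/2 - M₀(x-a)²/2)/EI  [x>a] with R_A=10/3, M_A=20/3 = ((10/3)·6³/6 - (20/3)·6²/2 - 20·(6-(16/3))²/2)/10000 = -1/2250 m
Load 2 — point force P=18 kN at a=4 m (b=L-a=4):
  y_2 = -Pa²(L-x)²(3bL-(3b+a)(L-x))/(6L³EI)  [x>a] = -18·4²·(8-6)²·(3·4·8-(3·4+4)·(8-6))/(6·8³·10000) = -3/1250 m
Superposition: y = Σ y_i = -16/5625 m ≈ -0.002844 m

y(6) = -16/5625 m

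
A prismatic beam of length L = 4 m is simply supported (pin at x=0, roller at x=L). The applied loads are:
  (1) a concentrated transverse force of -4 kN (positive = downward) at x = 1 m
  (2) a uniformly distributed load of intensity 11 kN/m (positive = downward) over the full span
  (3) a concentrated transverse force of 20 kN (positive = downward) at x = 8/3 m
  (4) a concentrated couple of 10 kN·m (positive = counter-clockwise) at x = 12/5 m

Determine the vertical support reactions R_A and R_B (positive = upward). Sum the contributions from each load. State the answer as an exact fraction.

Load 1 — point force P=-4 kN at a=1 m (b=L-a=3):
  R_A = Pb/L = (-4)·3/4 = -3 kN
  R_B = Pa/L = (-4)·1/4 = -1 kN
Load 2 — uniform load w=11 kN/m over full span:
  R_A = wL/2 = 11·4/2 = 22 kN
  R_B = wL/2 = 11·4/2 = 22 kN
Load 3 — point force P=20 kN at a=8/3 m (b=L-a=4/3):
  R_A = Pb/L = 20·(4/3)/4 = 20/3 kN
  R_B = Pa/L = 20·(8/3)/4 = 40/3 kN
Load 4 — applied couple M₀=10 kN·m at a=12/5 m (b=L-a=8/5):
  R_A = M₀/L = 10/4 = 5/2 kN
  R_B = -M₀/L = -10/4 = -5/2 kN
Superposition: R_A = 169/6 kN, R_B = 191/6 kN

R_A = 169/6 kN, R_B = 191/6 kN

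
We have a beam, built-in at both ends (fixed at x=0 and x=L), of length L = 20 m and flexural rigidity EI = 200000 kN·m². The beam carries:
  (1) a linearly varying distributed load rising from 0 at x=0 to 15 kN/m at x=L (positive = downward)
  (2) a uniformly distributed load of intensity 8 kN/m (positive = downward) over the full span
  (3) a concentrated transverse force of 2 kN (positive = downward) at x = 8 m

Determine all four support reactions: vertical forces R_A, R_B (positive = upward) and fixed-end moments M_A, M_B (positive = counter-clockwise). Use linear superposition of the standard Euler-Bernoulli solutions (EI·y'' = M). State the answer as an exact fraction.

Load 1 — triangular load w₀=15 kN/m (0→w₀ over full span):
  R_A = 3w₀L/20 = 3·15·20/20 = 45 kN
  M_A = w₀L²/30 = 15·20²/30 = 200 kN·m
  R_B = 7w₀L/20 = 7·15·20/20 = 105 kN
  M_B = -w₀L²/20 = -15·20²/20 = -300 kN·m
Load 2 — uniform load w=8 kN/m over full span:
  R_A = wL/2 = 8·20/2 = 80 kN
  M_A = wL²/12 = 8·20²/12 = 800/3 kN·m
  R_B = wL/2 = 8·20/2 = 80 kN
  M_B = -wL²/12 = -8·20²/12 = -800/3 kN·m
Load 3 — point force P=2 kN at a=8 m (b=L-a=12):
  R_A = Pb²(3a+b)/L³ = 2·12²·(3·8+12)/20³ = 162/125 kN
  M_A = Pab²/L² = 2·8·12²/20² = 144/25 kN·m
  R_B = Pa²(a+3b)/L³ = 2·8²·(8+3·12)/20³ = 88/125 kN
  M_B = -Pa²b/L² = -2·8²·12/20² = -96/25 kN·m
Superposition: R_A = 15787/125 kN, M_A = 35432/75 kN·m, R_B = 23213/125 kN, M_B = -42788/75 kN·m

R_A = 15787/125 kN, M_A = 35432/75 kN·m, R_B = 23213/125 kN, M_B = -42788/75 kN·m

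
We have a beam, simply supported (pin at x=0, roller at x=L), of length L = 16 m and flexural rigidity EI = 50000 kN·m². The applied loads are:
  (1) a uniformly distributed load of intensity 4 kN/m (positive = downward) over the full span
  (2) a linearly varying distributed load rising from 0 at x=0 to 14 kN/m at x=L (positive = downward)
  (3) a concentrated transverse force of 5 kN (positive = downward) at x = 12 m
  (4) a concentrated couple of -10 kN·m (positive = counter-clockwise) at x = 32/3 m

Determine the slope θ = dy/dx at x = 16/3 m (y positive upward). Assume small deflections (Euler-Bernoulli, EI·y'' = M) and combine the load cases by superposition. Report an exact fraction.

θ(16/3) = -586591/30375000 rad

Load 1 — uniform load w=4 kN/m over full span:
  θ_1 = -w(L³-6Lx²+4x³)/(24EI) = -4·(16³-6·16·(16/3)²+4·(16/3)³)/(24·50000) = -1664/253125 rad
Load 2 — triangular load w₀=14 kN/m (0→w₀ over full span):
  θ_2 = -w₀(7L⁴-30L²x²+15x⁴)/(360LEI) = -14·(7·16⁴-30·16²·(16/3)²+15·(16/3)⁴)/(360·16·50000) = -46592/3796875 rad
Load 3 — point force P=5 kN at a=12 m (b=L-a=4):
  θ_3 = -Pb(L²-b²-3x²)/(6LEI)  [x≤a] = -5·4·(16²-4²-3·(16/3)²)/(6·16·50000) = -29/45000 rad
Load 4 — applied couple M₀=-10 kN·m at a=32/3 m (b=L-a=16/3):
  θ_4 = (M₀x²/(2L)+C₁)/EI  [x≤a] with C₁=M₀(3b²-L²)/(6L)=160/9 = ((-10)·(16/3)²/(2·16)+(160/9))/50000 = 1/5625 rad
Superposition: θ = Σ θ_i = -586591/30375000 rad ≈ -0.019312 rad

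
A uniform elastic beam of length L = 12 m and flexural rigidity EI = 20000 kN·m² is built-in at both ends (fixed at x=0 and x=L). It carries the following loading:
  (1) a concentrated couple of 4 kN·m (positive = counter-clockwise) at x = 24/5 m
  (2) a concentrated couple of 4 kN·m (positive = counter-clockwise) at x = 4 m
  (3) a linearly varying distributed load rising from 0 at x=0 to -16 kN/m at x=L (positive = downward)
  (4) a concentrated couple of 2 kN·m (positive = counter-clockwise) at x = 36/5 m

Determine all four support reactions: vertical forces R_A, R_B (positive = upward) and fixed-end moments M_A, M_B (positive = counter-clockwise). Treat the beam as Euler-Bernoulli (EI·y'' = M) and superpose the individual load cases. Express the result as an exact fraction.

R_A = -6218/225 kN, M_A = -1892/25 kN·m, R_B = -15382/225 kN, M_B = 8854/75 kN·m

Load 1 — applied couple M₀=4 kN·m at a=24/5 m (b=L-a=36/5):
  R_A = 6M₀ab/L³ = 6·4·(24/5)·(36/5)/12³ = 12/25 kN
  M_A = M₀b(2a-b)/L² = 4·(36/5)·(2·(24/5)-(36/5))/12² = 12/25 kN·m
  R_B = -6M₀ab/L³ = -6·4·(24/5)·(36/5)/12³ = -12/25 kN
  M_B = M₀a(2b-a)/L² = 4·(24/5)·(2·(36/5)-(24/5))/12² = 32/25 kN·m
Load 2 — applied couple M₀=4 kN·m at a=4 m (b=L-a=8):
  R_A = 6M₀ab/L³ = 6·4·4·8/12³ = 4/9 kN
  M_A = M₀b(2a-b)/L² = 4·8·(2·4-8)/12² = 0 kN·m
  R_B = -6M₀ab/L³ = -6·4·4·8/12³ = -4/9 kN
  M_B = M₀a(2b-a)/L² = 4·4·(2·8-4)/12² = 4/3 kN·m
Load 3 — triangular load w₀=-16 kN/m (0→w₀ over full span):
  R_A = 3w₀L/20 = 3·(-16)·12/20 = -144/5 kN
  M_A = w₀L²/30 = (-16)·12²/30 = -384/5 kN·m
  R_B = 7w₀L/20 = 7·(-16)·12/20 = -336/5 kN
  M_B = -w₀L²/20 = -(-16)·12²/20 = 576/5 kN·m
Load 4 — applied couple M₀=2 kN·m at a=36/5 m (b=L-a=24/5):
  R_A = 6M₀ab/L³ = 6·2·(36/5)·(24/5)/12³ = 6/25 kN
  M_A = M₀b(2a-b)/L² = 2·(24/5)·(2·(36/5)-(24/5))/12² = 16/25 kN·m
  R_B = -6M₀ab/L³ = -6·2·(36/5)·(24/5)/12³ = -6/25 kN
  M_B = M₀a(2b-a)/L² = 2·(36/5)·(2·(24/5)-(36/5))/12² = 6/25 kN·m
Superposition: R_A = -6218/225 kN, M_A = -1892/25 kN·m, R_B = -15382/225 kN, M_B = 8854/75 kN·m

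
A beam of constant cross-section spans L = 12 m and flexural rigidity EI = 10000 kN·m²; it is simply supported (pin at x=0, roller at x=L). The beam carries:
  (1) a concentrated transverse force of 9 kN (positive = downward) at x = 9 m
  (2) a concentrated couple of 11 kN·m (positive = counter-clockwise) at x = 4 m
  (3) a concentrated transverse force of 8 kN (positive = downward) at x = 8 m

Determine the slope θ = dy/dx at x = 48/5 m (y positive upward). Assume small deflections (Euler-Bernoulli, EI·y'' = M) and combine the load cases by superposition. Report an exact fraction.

Load 1 — point force P=9 kN at a=9 m (b=L-a=3):
  θ_1 = -Pa(2L²-6Lx+3x²+a²)/(6LEI)  [x>a] = -9·9·(2·12²-6·12·(48/5)+3·(48/5)²+9²)/(6·12·10000) = 10287/2000000 rad
Load 2 — applied couple M₀=11 kN·m at a=4 m (b=L-a=8):
  θ_2 = (M₀x²/(2L)-M₀(x-a)+C₁)/EI  [x>a] with C₁=M₀(3b²-L²)/(6L)=22/3 = (11·(48/5)²/(2·12)-11·((48/5)-4)+(22/3))/10000 = -451/375000 rad
Load 3 — point force P=8 kN at a=8 m (b=L-a=4):
  θ_3 = -Pa(2L²-6Lx+3x²+a²)/(6LEI)  [x>a] = -8·8·(2·12²-6·12·(48/5)+3·(48/5)²+8²)/(6·12·10000) = 784/140625 rad
Superposition: θ = Σ θ_i = 171287/18000000 rad ≈ 0.009516 rad

θ(48/5) = 171287/18000000 rad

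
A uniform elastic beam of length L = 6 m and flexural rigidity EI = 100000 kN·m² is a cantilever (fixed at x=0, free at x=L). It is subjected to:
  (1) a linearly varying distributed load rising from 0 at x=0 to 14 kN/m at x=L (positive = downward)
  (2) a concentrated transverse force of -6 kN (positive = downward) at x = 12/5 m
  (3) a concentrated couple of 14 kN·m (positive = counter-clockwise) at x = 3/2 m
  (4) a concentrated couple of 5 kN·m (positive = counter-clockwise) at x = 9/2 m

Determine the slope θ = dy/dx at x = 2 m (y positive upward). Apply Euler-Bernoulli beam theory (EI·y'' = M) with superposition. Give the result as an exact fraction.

Load 1 — triangular load w₀=14 kN/m (0→w₀ over full span):
  θ_1 = (w₀Lx²/4-w₀L²x/3-w₀x⁴/(24L))/EI = (14·6·2²/4-14·6²·2/3-14·2⁴/(24·6))/100000 = -1141/450000 rad
Load 2 — point force P=-6 kN at a=12/5 m (b=L-a=18/5):
  θ_2 = -Px(2a-x)/(2EI)  [x≤a] = -(-6)·2·(2·(12/5)-2)/(2·100000) = 21/125000 rad
Load 3 — applied couple M₀=14 kN·m at a=3/2 m (b=L-a=9/2):
  θ_3 = M₀a/EI  [x>a] = 14·(3/2)/100000 = 21/100000 rad
Load 4 — applied couple M₀=5 kN·m at a=9/2 m (b=L-a=3/2):
  θ_4 = M₀x/EI  [x≤a] = 5·2/100000 = 1/10000 rad
Superposition: θ = Σ θ_i = -9259/4500000 rad ≈ -0.002058 rad

θ(2) = -9259/4500000 rad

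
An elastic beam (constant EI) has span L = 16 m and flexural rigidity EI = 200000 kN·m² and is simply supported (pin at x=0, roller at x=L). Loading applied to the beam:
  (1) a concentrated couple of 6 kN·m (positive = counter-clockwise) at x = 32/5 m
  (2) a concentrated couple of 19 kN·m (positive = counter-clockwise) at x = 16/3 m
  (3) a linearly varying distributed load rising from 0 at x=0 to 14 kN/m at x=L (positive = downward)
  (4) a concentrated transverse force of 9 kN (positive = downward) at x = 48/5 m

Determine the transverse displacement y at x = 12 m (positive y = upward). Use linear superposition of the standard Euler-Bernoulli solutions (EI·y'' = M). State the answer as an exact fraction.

y(12) = -2713031/112500000 m

Load 1 — applied couple M₀=6 kN·m at a=32/5 m (b=L-a=48/5):
  y_1 = (M₀x³/(6L)-M₀(x-a)²/2+C₁x)/EI  [x>a] with C₁=M₀(3b²-L²)/(6L)=32/25 = (6·12³/(6·16)-6·(12-(32/5))²/2+(32/25)·12)/200000 = 183/1250000 m
Load 2 — applied couple M₀=19 kN·m at a=16/3 m (b=L-a=32/3):
  y_2 = (M₀x³/(6L)-M₀(x-a)²/2+C₁x)/EI  [x>a] with C₁=M₀(3b²-L²)/(6L)=152/9 = (19·12³/(6·16)-19·(12-(16/3))²/2+(152/9)·12)/200000 = 551/900000 m
Load 3 — triangular load w₀=14 kN/m (0→w₀ over full span):
  y_3 = -w₀x(7L⁴-10L²x²+3x⁴)/(360LEI) = -14·12·(7·16⁴-10·16²·12²+3·12⁴)/(360·16·200000) = -833/37500 m
Load 4 — point force P=9 kN at a=48/5 m (b=L-a=32/5):
  y_4 = -Pa(L-x)(2Lx-a²-x²)/(6LEI)  [x>a] = -9·(48/5)·(16-12)·(2·16·12-(48/5)²-12²)/(6·16·200000) = -2079/781250 m
Superposition: y = Σ y_i = -2713031/112500000 m ≈ -0.024116 m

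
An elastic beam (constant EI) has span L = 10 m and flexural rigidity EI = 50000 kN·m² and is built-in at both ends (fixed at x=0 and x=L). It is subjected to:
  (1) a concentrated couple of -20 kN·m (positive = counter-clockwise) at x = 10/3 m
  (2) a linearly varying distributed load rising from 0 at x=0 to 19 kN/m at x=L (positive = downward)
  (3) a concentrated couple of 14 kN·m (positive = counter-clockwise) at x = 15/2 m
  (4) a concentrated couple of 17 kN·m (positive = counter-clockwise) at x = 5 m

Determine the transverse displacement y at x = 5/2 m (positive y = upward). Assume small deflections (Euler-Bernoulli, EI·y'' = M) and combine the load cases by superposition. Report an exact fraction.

Load 1 — applied couple M₀=-20 kN·m at a=10/3 m (b=L-a=20/3):
  y_1 = (R_Ax³/6 - M_Ax²/2)/EI  [x≤a] with R_A=-8/3, M_A=0 = ((-8/3)·(5/2)³/6 - 0·(5/2)²/2)/50000 = -1/7200 m
Load 2 — triangular load w₀=19 kN/m (0→w₀ over full span):
  y_2 = -w₀x²(L-x)²(x+2L)/(120LEI) = -19·(5/2)²·(10-(5/2))²·((5/2)+2·10)/(120·10·50000) = -513/204800 m
Load 3 — applied couple M₀=14 kN·m at a=15/2 m (b=L-a=5/2):
  y_3 = (R_Ax³/6 - M_Ax²/2)/EI  [x≤a] with R_A=63/40, M_A=35/8 = ((63/40)·(5/2)³/6 - (35/8)·(5/2)²/2)/50000 = -49/256000 m
Load 4 — applied couple M₀=17 kN·m at a=5 m (b=L-a=5):
  y_4 = (R_Ax³/6 - M_Ax²/2)/EI  [x≤a] with R_A=51/20, M_A=17/4 = ((51/20)·(5/2)³/6 - (17/4)·(5/2)²/2)/50000 = -17/128000 m
Superposition: y = Σ y_i = -27353/9216000 m ≈ -0.002968 m

y(5/2) = -27353/9216000 m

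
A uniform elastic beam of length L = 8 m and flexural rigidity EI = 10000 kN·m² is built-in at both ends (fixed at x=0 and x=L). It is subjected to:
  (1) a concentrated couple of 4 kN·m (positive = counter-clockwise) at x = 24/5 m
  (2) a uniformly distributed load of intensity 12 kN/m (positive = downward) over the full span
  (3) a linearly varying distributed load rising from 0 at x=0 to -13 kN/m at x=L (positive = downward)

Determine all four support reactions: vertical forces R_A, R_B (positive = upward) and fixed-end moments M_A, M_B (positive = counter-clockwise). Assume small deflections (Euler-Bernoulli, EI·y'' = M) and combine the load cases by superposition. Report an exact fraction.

R_A = 828/25 kN, M_A = 2816/75 kN·m, R_B = 272/25 kN, M_B = -548/25 kN·m

Load 1 — applied couple M₀=4 kN·m at a=24/5 m (b=L-a=16/5):
  R_A = 6M₀ab/L³ = 6·4·(24/5)·(16/5)/8³ = 18/25 kN
  M_A = M₀b(2a-b)/L² = 4·(16/5)·(2·(24/5)-(16/5))/8² = 32/25 kN·m
  R_B = -6M₀ab/L³ = -6·4·(24/5)·(16/5)/8³ = -18/25 kN
  M_B = M₀a(2b-a)/L² = 4·(24/5)·(2·(16/5)-(24/5))/8² = 12/25 kN·m
Load 2 — uniform load w=12 kN/m over full span:
  R_A = wL/2 = 12·8/2 = 48 kN
  M_A = wL²/12 = 12·8²/12 = 64 kN·m
  R_B = wL/2 = 12·8/2 = 48 kN
  M_B = -wL²/12 = -12·8²/12 = -64 kN·m
Load 3 — triangular load w₀=-13 kN/m (0→w₀ over full span):
  R_A = 3w₀L/20 = 3·(-13)·8/20 = -78/5 kN
  M_A = w₀L²/30 = (-13)·8²/30 = -416/15 kN·m
  R_B = 7w₀L/20 = 7·(-13)·8/20 = -182/5 kN
  M_B = -w₀L²/20 = -(-13)·8²/20 = 208/5 kN·m
Superposition: R_A = 828/25 kN, M_A = 2816/75 kN·m, R_B = 272/25 kN, M_B = -548/25 kN·m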